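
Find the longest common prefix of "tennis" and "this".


Word 1: "tennis"
Word 2: "this"
Comparing from start:
  Pos 0: 't' == 't'
  Pos 1: 'e' != 'h' (stop)
LCP = "t" (length 1)


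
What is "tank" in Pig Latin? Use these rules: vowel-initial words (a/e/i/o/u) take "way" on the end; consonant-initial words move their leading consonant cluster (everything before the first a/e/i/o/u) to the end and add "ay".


Word: "tank"
Starts with consonant(s) → move to end, add 'ay'
Consonant cluster: "t"
Pig Latin = "anktay"


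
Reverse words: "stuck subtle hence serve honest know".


Original: "stuck subtle hence serve honest know"
Words (1..n): stuck | subtle | hence | serve | honest | know
Reversed (n..1): know | honest | serve | hence | subtle | stuck
Result = "know honest serve hence subtle stuck"


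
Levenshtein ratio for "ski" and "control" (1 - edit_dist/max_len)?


Word 1: "ski" (length 3)
Word 2: "control" (length 7)
One optimal edit sequence:
  1. insert 'c'  (+1)
  2. insert 'o'  (+1)
  3. insert 'n'  (+1)
  4. insert 't'  (+1)
  5. substitute 's' -> 'r'  (+1)
  6. substitute 'k' -> 'o'  (+1)
  7. substitute 'i' -> 'l'  (+1)
Edit distance = 7
Max length = max(3, 7) = 7
Similarity = 1 - 7/7
= 0.0000


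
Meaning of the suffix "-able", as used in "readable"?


Suffix: -able
As in: readable -> read + -able
Meaning = capable of


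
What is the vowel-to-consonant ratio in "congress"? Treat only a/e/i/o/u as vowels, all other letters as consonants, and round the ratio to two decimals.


Word: "congress"
Vowels (a,e,i,o,u): 2
Consonants: 6
Ratio = 2/6
= 0.33


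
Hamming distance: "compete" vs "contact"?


Comparing character by character (same length = 7):
  Pos 0: 'c' vs 'c' =
  Pos 1: 'o' vs 'o' =
  Pos 2: 'm' vs 'n' !=
  Pos 3: 'p' vs 't' !=
  Pos 4: 'e' vs 'a' !=
  Pos 5: 't' vs 'c' !=
  Pos 6: 'e' vs 't' !=
Hamming distance = 5


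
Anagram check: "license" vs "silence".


Word 1: "license" → sorted: ceeilns
Word 2: "silence" → sorted: ceeilns
Same letters? ceeilns == ceeilns
Anagram = Yes


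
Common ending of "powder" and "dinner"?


Word 1: "powder"
Word 2: "dinner"
Comparing from end:
  Pos -1: 'r' == 'r'
  Pos -2: 'e' == 'e'
  Pos -3: 'd' != 'n' (stop)
LCS = "er" (length 2)


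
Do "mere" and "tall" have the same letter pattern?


Pattern of "mere": [0, 1, 2, 1]
Pattern of "tall": [0, 1, 2, 2]
Patterns do not match
Same pattern = No


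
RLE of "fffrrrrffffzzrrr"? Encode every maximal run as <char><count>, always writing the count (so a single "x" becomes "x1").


String: "fffrrrrffffzzrrr"
Scanning for consecutive runs:
  'f' x 3
  'r' x 4
  'f' x 4
  'z' x 2
  'r' x 3
RLE = "f3r4f4z2r3"


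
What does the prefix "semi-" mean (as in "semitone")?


Prefix: semi-
As in: semitone -> semi- + tone
Meaning = half


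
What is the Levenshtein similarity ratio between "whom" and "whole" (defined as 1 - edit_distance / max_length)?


Word 1: "whom" (length 4)
Word 2: "whole" (length 5)
One optimal edit sequence:
  1. keep 'w'
  2. keep 'h'
  3. keep 'o'
  4. insert 'l'  (+1)
  5. substitute 'm' -> 'e'  (+1)
Edit distance = 2
Max length = max(4, 5) = 5
Similarity = 1 - 2/5
= 0.6000


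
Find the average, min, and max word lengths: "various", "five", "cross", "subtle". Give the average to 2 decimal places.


Lengths: "various"=7, "five"=4, "cross"=5, "subtle"=6
Sum = 22, Count = 4
Average = 22/4 = 5.50
= avg=5.50, min=4, max=7


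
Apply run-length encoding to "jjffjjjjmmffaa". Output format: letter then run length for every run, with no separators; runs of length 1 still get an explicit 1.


String: "jjffjjjjmmffaa"
Scanning for consecutive runs:
  'j' x 2
  'f' x 2
  'j' x 4
  'm' x 2
  'f' x 2
  'a' x 2
RLE = "j2f2j4m2f2a2"


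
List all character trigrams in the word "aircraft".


Word: "aircraft" (length 8)
Number of trigrams = 8 - 3 + 1 = 6
  Position 0: "air"
  Position 1: "irc"
  Position 2: "rcr"
  Position 3: "cra"
  Position 4: "raf"
  Position 5: "aft"
Trigrams = "air", "irc", "rcr", "cra", "raf", "aft"


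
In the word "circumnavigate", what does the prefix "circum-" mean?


Prefix: circum-
Example: circumnavigate = circum- + navigate
Meaning = around


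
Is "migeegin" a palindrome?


Word: "migeegin"
Reversed: "nigeegim"
Forward == Backward? migeegin != nigeegim
Palindrome = No


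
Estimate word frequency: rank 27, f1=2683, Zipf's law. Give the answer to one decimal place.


Zipf's law: f(r) = f(1) / r
f(1) = 2683
f(27) = 2683 / 27
= 99.4 occurrences


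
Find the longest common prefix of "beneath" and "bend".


Word 1: "beneath"
Word 2: "bend"
Comparing from start:
  Pos 0: 'b' == 'b'
  Pos 1: 'e' == 'e'
  Pos 2: 'n' == 'n'
  Pos 3: 'e' != 'd' (stop)
LCP = "ben" (length 3)


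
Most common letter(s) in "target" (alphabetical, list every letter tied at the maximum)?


Word: "target"
Letter counts:
  'a': 1
  'e': 1
  'g': 1
  'r': 1
  't': 2
Maximum count = 2
Most frequent = 't' (2 times each)


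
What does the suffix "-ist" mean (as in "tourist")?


Suffix: -ist
Example: tourist (tour + -ist)
Meaning = one who practices


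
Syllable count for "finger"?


Word: "finger"
Syllable breakdown: fin · ger
Counting: 2 parts
= 2 syllables


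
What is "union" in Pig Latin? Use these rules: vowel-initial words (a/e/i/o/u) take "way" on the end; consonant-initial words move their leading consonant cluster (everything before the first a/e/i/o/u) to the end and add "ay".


Word: "union"
Starts with vowel → add 'way'
Pig Latin = "unionway"


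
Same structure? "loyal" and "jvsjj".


Pattern of "loyal": [0, 1, 2, 3, 0]
Pattern of "jvsjj": [0, 1, 2, 0, 0]
Patterns do not match
Same pattern = No


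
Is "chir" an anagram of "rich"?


Word 1: "rich" → sorted: chir
Word 2: "chir" → sorted: chir
Same letters? chir == chir
Anagram = Yes


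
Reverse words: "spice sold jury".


Original: "spice sold jury"
Words (1..n): spice | sold | jury
Reversed (n..1): jury | sold | spice
Result = "jury sold spice"


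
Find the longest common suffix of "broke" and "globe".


Word 1: "broke"
Word 2: "globe"
Comparing from end:
  Pos -1: 'e' == 'e'
  Pos -2: 'k' != 'b' (stop)
LCS = "e" (length 1)


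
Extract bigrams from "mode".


Word: "mode" (length 4)
Number of bigrams = 4 - 2 + 1 = 3
  Position 0: "mo"
  Position 1: "od"
  Position 2: "de"
Bigrams = "mo", "od", "de"


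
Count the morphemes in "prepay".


Word: "prepay"
Morphemes: pre- / pay
Each morpheme carries meaning
= 2 morphemes


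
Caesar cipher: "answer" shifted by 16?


Word: "answer"
Shift: 16
Each letter → (letter + shift) mod 26:
  'a' (0) + 16 = 16 → 'q'
  'n' (13) + 16 = 3 → 'd'
  's' (18) + 16 = 8 → 'i'
  'w' (22) + 16 = 12 → 'm'
  'e' (4) + 16 = 20 → 'u'
  'r' (17) + 16 = 7 → 'h'
Result = "qdimuh"


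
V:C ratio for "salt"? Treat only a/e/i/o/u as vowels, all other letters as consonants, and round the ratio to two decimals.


Word: "salt"
Vowels (a,e,i,o,u): 1
Consonants: 3
Ratio = 1/3
= 0.33


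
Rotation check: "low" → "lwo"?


Word: "low", Candidate: "lwo"
Method: check if candidate is substring of word+word
"lowlow" contains "lwo"? No
Is rotation = No


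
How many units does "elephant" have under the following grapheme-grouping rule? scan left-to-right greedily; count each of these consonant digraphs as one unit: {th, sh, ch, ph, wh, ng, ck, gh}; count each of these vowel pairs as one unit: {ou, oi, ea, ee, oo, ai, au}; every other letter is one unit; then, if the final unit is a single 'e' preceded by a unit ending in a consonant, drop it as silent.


Word: "elephant" (8 letters)
Left-to-right scan:
  1. 'e' (letter)
  2. 'l' (letter)
  3. 'e' (letter)
  4. 'ph' (digraph)
  5. 'a' (letter)
  6. 'n' (letter)
  7. 't' (letter)
Units from scan: 7
Sound units = 7 units


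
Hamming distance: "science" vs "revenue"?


Comparing character by character (same length = 7):
  Pos 0: 's' vs 'r' !=
  Pos 1: 'c' vs 'e' !=
  Pos 2: 'i' vs 'v' !=
  Pos 3: 'e' vs 'e' =
  Pos 4: 'n' vs 'n' =
  Pos 5: 'c' vs 'u' !=
  Pos 6: 'e' vs 'e' =
Hamming distance = 4


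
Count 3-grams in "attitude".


Word: "attitude" (length 8)
Number of 3-grams = length - 3 + 1 = 8 - 3 + 1
= 6


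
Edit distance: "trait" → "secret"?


Word 1: "trait" (length 5)
Word 2: "secret" (length 6)
One optimal edit sequence (insert/delete/substitute each cost 1):
  1. insert 's'  (+1)
  2. substitute 't' -> 'e'  (+1)
  3. substitute 'r' -> 'c'  (+1)
  4. substitute 'a' -> 'r'  (+1)
  5. substitute 'i' -> 'e'  (+1)
  6. keep 't'
Total edit operations: 5
Edit distance = 5


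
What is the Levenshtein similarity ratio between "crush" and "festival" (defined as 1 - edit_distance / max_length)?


Word 1: "crush" (length 5)
Word 2: "festival" (length 8)
One optimal edit sequence:
  1. insert 'f'  (+1)
  2. insert 'e'  (+1)
  3. insert 's'  (+1)
  4. substitute 'c' -> 't'  (+1)
  5. substitute 'r' -> 'i'  (+1)
  6. substitute 'u' -> 'v'  (+1)
  7. substitute 's' -> 'a'  (+1)
  8. substitute 'h' -> 'l'  (+1)
Edit distance = 8
Max length = max(5, 8) = 8
Similarity = 1 - 8/8
= 0.0000


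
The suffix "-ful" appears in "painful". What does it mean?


Suffix: -ful
Example: painful (pain + -ful)
Meaning = full of


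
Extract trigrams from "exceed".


Word: "exceed" (length 6)
Number of trigrams = 6 - 3 + 1 = 4
  Position 0: "exc"
  Position 1: "xce"
  Position 2: "cee"
  Position 3: "eed"
Trigrams = "exc", "xce", "cee", "eed"


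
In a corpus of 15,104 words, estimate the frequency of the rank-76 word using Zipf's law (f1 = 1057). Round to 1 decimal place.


Zipf's law: f(r) = f(1) / r
f(1) = 1057
f(76) = 1057 / 76
= 13.9 occurrences


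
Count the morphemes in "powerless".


Word: "powerless"
Morphemes: power + -less
Each morpheme carries meaning
= 2 morphemes


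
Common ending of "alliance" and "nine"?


Word 1: "alliance"
Word 2: "nine"
Comparing from end:
  Pos -1: 'e' == 'e'
  Pos -2: 'c' != 'n' (stop)
LCS = "e" (length 1)


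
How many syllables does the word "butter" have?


Word: "butter"
Syllable breakdown: but | ter
Counting: 2 parts
= 2 syllables


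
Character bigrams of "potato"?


Word: "potato" (length 6)
Number of bigrams = 6 - 2 + 1 = 5
  Position 0: "po"
  Position 1: "ot"
  Position 2: "ta"
  Position 3: "at"
  Position 4: "to"
Bigrams = "po", "ot", "ta", "at", "to"


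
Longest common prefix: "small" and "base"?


Word 1: "small"
Word 2: "base"
Comparing from start:
  Pos 0: 's' != 'b' (stop)
LCP = "" (length 0)


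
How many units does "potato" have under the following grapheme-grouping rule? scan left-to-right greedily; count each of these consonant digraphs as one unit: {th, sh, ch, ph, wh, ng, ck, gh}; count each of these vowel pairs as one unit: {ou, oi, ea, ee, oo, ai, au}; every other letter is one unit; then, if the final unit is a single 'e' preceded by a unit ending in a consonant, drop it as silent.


Word: "potato" (6 letters)
Left-to-right scan:
  (1) 'p' (letter)
  (2) 'o' (letter)
  (3) 't' (letter)
  (4) 'a' (letter)
  (5) 't' (letter)
  (6) 'o' (letter)
Units from scan: 6
Sound units = 6 units


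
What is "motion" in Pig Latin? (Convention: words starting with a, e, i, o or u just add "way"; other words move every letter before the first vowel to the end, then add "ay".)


Word: "motion"
Starts with consonant(s) → move to end, add 'ay'
Consonant cluster: "m"
Pig Latin = "otionmay"


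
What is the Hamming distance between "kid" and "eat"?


Comparing character by character (same length = 3):
  Pos 0: 'k' vs 'e' !=
  Pos 1: 'i' vs 'a' !=
  Pos 2: 'd' vs 't' !=
Hamming distance = 3


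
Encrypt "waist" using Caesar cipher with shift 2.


Word: "waist"
Shift: 2
Each letter → (letter + shift) mod 26:
  'w' (22) + 2 = 24 → 'y'
  'a' (0) + 2 = 2 → 'c'
  'i' (8) + 2 = 10 → 'k'
  's' (18) + 2 = 20 → 'u'
  't' (19) + 2 = 21 → 'v'
Result = "yckuv"


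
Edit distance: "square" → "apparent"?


Word 1: "square" (length 6)
Word 2: "apparent" (length 8)
One optimal edit sequence (insert/delete/substitute each cost 1):
  1. substitute 's' -> 'a'  (+1)
  2. substitute 'q' -> 'p'  (+1)
  3. substitute 'u' -> 'p'  (+1)
  4. keep 'a'
  5. keep 'r'
  6. keep 'e'
  7. insert 'n'  (+1)
  8. insert 't'  (+1)
Total edit operations: 5
Edit distance = 5


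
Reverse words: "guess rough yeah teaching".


Original: "guess rough yeah teaching"
Words (1..n): guess | rough | yeah | teaching
Reversed (n..1): teaching | yeah | rough | guess
Result = "teaching yeah rough guess"


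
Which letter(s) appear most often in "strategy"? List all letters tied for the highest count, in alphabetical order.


Word: "strategy"
Letter counts:
  'a': 1
  'e': 1
  'g': 1
  'r': 1
  's': 1
  't': 2
  'y': 1
Maximum count = 2
Most frequent = 't' (2 times each)


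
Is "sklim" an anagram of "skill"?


Word 1: "skill" → sorted: iklls
Word 2: "sklim" → sorted: iklms
Same letters? iklls != iklms
Anagram = No


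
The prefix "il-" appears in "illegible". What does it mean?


Prefix: il-
As in: illegible -> il- + legible
Meaning = not


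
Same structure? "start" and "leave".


Pattern of "start": [0, 1, 2, 3, 1]
Pattern of "leave": [0, 1, 2, 3, 1]
Patterns match
Same pattern = Yes


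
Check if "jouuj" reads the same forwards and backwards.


Word: "jouuj"
Reversed: "juuoj"
Forward == Backward? jouuj != juuoj
Palindrome = No


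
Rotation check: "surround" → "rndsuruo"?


Word: "surround", Candidate: "rndsuruo"
Method: check if candidate is substring of word+word
"surroundsurround" contains "rndsuruo"? No
Is rotation = No


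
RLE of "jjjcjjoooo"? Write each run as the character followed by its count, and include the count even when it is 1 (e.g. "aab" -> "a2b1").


String: "jjjcjjoooo"
Scanning for consecutive runs:
  'j' x 3
  'c' x 1
  'j' x 2
  'o' x 4
RLE = "j3c1j2o4"


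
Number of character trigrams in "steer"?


Word: "steer" (length 5)
Number of 3-grams = length - 3 + 1 = 5 - 3 + 1
= 3


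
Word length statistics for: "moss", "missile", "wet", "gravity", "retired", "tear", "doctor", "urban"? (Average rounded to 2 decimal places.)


Lengths: "moss"=4, "missile"=7, "wet"=3, "gravity"=7, "retired"=7, "tear"=4, "doctor"=6, "urban"=5
Sum = 43, Count = 8
Average = 43/8 = 5.38
= avg=5.38, min=3, max=7


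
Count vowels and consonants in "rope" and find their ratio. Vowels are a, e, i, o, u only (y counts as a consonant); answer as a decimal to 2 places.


Word: "rope"
Vowels (a,e,i,o,u): 2
Consonants: 2
Ratio = 2/2
= 1.00


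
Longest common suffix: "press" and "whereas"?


Word 1: "press"
Word 2: "whereas"
Comparing from end:
  Pos -1: 's' == 's'
  Pos -2: 's' != 'a' (stop)
LCS = "s" (length 1)


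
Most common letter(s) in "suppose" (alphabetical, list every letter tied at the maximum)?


Word: "suppose"
Letter counts:
  'e': 1
  'o': 1
  'p': 2
  's': 2
  'u': 1
Maximum count = 2
Most frequent = 'p', 's' (2 times each)


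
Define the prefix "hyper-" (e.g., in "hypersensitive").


Prefix: hyper-
Example: hypersensitive (hyper- + sensitive)
Meaning = over / excessive


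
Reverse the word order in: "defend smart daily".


Original: "defend smart daily"
Words (1..n): defend | smart | daily
Reversed (n..1): daily | smart | defend
Result = "daily smart defend"


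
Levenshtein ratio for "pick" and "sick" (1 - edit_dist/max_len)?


Word 1: "pick" (length 4)
Word 2: "sick" (length 4)
One optimal edit sequence:
  1. substitute 'p' -> 's'  (+1)
  2. keep 'i'
  3. keep 'c'
  4. keep 'k'
Edit distance = 1
Max length = max(4, 4) = 4
Similarity = 1 - 1/4
= 0.7500


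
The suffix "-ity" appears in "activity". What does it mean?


Suffix: -ity
Example: activity = active + -ity, with a spelling change
Meaning = quality of


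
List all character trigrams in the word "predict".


Word: "predict" (length 7)
Number of trigrams = 7 - 3 + 1 = 5
  Position 0: "pre"
  Position 1: "red"
  Position 2: "edi"
  Position 3: "dic"
  Position 4: "ict"
Trigrams = "pre", "red", "edi", "dic", "ict"


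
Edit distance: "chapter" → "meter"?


Word 1: "chapter" (length 7)
Word 2: "meter" (length 5)
One optimal edit sequence (insert/delete/substitute each cost 1):
  1. delete 'c'  (+1)
  2. delete 'h'  (+1)
  3. substitute 'a' -> 'm'  (+1)
  4. substitute 'p' -> 'e'  (+1)
  5. keep 't'
  6. keep 'e'
  7. keep 'r'
Total edit operations: 4
Edit distance = 4


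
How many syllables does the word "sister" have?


Word: "sister"
Syllable breakdown: sis | ter
Counting: 2 parts
= 2 syllables


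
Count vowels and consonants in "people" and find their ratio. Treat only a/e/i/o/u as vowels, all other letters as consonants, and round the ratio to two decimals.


Word: "people"
Vowels (a,e,i,o,u): 3
Consonants: 3
Ratio = 3/3
= 1.00


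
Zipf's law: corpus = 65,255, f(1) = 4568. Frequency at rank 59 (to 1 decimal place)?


Zipf's law: f(r) = f(1) / r
f(1) = 4568
f(59) = 4568 / 59
= 77.4 occurrences


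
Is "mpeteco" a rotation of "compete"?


Word: "compete", Candidate: "mpeteco"
Method: check if candidate is substring of word+word
"competecompete" contains "mpeteco"? Yes
Is rotation = Yes


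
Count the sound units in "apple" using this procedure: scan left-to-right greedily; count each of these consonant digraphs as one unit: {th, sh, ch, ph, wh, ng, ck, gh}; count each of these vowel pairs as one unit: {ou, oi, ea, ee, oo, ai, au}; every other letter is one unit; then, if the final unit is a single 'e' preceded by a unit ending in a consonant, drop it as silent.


Word: "apple" (5 letters)
Left-to-right scan:
  (1) 'a' (letter)
  (2) 'p' (letter)
  (3) 'p' (letter)
  (4) 'l' (letter)
  (5) 'e' (letter)
Units from scan: 5
Final unit is 'e' after a consonant -> drop as silent (-1)
Sound units = 4 units


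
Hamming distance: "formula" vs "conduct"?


Comparing character by character (same length = 7):
  Pos 0: 'f' vs 'c' !=
  Pos 1: 'o' vs 'o' =
  Pos 2: 'r' vs 'n' !=
  Pos 3: 'm' vs 'd' !=
  Pos 4: 'u' vs 'u' =
  Pos 5: 'l' vs 'c' !=
  Pos 6: 'a' vs 't' !=
Hamming distance = 5


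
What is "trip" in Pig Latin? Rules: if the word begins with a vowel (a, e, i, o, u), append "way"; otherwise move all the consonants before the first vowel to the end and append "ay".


Word: "trip"
Starts with consonant(s) → move to end, add 'ay'
Consonant cluster: "tr"
Pig Latin = "iptray"


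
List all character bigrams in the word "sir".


Word: "sir" (length 3)
Number of bigrams = 3 - 2 + 1 = 2
  Position 0: "si"
  Position 1: "ir"
Bigrams = "si", "ir"


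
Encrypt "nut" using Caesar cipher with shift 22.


Word: "nut"
Shift: 22
Each letter → (letter + shift) mod 26:
  'n' (13) + 22 = 9 → 'j'
  'u' (20) + 22 = 16 → 'q'
  't' (19) + 22 = 15 → 'p'
Result = "jqp"


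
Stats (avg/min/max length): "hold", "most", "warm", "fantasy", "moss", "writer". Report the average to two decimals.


Lengths: "hold"=4, "most"=4, "warm"=4, "fantasy"=7, "moss"=4, "writer"=6
Sum = 29, Count = 6
Average = 29/6 = 4.83
= avg=4.83, min=4, max=7


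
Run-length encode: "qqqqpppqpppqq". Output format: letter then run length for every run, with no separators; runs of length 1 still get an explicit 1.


String: "qqqqpppqpppqq"
Scanning for consecutive runs:
  'q' x 4
  'p' x 3
  'q' x 1
  'p' x 3
  'q' x 2
RLE = "q4p3q1p3q2"


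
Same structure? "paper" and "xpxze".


Pattern of "paper": [0, 1, 0, 2, 3]
Pattern of "xpxze": [0, 1, 0, 2, 3]
Patterns match
Same pattern = Yes


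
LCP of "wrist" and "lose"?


Word 1: "wrist"
Word 2: "lose"
Comparing from start:
  Pos 0: 'w' != 'l' (stop)
LCP = "" (length 0)


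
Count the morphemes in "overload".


Word: "overload"
Morphemes: over- / load
Each morpheme carries meaning
= 2 morphemes


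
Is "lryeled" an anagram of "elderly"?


Word 1: "elderly" → sorted: deellry
Word 2: "lryeled" → sorted: deellry
Same letters? deellry == deellry
Anagram = Yes


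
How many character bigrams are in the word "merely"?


Word: "merely" (length 6)
Number of 2-grams = length - 2 + 1 = 6 - 2 + 1
= 5


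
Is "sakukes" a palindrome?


Word: "sakukes"
Reversed: "sekukas"
Forward == Backward? sakukes != sekukas
Palindrome = No


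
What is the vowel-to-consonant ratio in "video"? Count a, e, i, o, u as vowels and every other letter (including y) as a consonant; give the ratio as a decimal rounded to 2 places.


Word: "video"
Vowels (a,e,i,o,u): 3
Consonants: 2
Ratio = 3/2
= 1.50


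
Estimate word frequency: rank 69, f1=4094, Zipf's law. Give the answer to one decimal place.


Zipf's law: f(r) = f(1) / r
f(1) = 4094
f(69) = 4094 / 69
= 59.3 occurrences


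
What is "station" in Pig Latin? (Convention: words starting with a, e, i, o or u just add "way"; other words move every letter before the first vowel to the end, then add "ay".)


Word: "station"
Starts with consonant(s) → move to end, add 'ay'
Consonant cluster: "st"
Pig Latin = "ationstay"


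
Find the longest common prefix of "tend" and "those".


Word 1: "tend"
Word 2: "those"
Comparing from start:
  Pos 0: 't' == 't'
  Pos 1: 'e' != 'h' (stop)
LCP = "t" (length 1)


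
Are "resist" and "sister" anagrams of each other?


Word 1: "resist" → sorted: eirsst
Word 2: "sister" → sorted: eirsst
Same letters? eirsst == eirsst
Anagram = Yes


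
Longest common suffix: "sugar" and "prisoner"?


Word 1: "sugar"
Word 2: "prisoner"
Comparing from end:
  Pos -1: 'r' == 'r'
  Pos -2: 'a' != 'e' (stop)
LCS = "r" (length 1)


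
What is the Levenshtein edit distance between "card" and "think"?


Word 1: "card" (length 4)
Word 2: "think" (length 5)
One optimal edit sequence (insert/delete/substitute each cost 1):
  1. insert 't'  (+1)
  2. substitute 'c' -> 'h'  (+1)
  3. substitute 'a' -> 'i'  (+1)
  4. substitute 'r' -> 'n'  (+1)
  5. substitute 'd' -> 'k'  (+1)
Total edit operations: 5
Edit distance = 5


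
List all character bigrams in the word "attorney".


Word: "attorney" (length 8)
Number of bigrams = 8 - 2 + 1 = 7
  Position 0: "at"
  Position 1: "tt"
  Position 2: "to"
  Position 3: "or"
  Position 4: "rn"
  Position 5: "ne"
  Position 6: "ey"
Bigrams = "at", "tt", "to", "or", "rn", "ne", "ey"


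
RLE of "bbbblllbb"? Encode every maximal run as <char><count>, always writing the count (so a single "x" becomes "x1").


String: "bbbblllbb"
Scanning for consecutive runs:
  'b' x 4
  'l' x 3
  'b' x 2
RLE = "b4l3b2"


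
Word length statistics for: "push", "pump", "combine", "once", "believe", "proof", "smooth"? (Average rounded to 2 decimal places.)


Lengths: "push"=4, "pump"=4, "combine"=7, "once"=4, "believe"=7, "proof"=5, "smooth"=6
Sum = 37, Count = 7
Average = 37/7 = 5.29
= avg=5.29, min=4, max=7


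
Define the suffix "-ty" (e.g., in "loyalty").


Suffix: -ty
As in: loyalty -> loyal + -ty
Meaning = quality of


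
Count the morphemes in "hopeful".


Word: "hopeful"
Morphemes: hope / -ful
Each morpheme carries meaning
= 2 morphemes


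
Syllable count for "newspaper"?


Word: "newspaper"
Syllable breakdown: news · pa · per
Counting: 3 parts
= 3 syllables


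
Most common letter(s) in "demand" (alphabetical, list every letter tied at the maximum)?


Word: "demand"
Letter counts:
  'a': 1
  'd': 2
  'e': 1
  'm': 1
  'n': 1
Maximum count = 2
Most frequent = 'd' (2 times each)


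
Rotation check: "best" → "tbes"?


Word: "best", Candidate: "tbes"
Method: check if candidate is substring of word+word
"bestbest" contains "tbes"? Yes
Is rotation = Yes


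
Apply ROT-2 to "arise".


Word: "arise"
Shift: 2
Each letter → (letter + shift) mod 26:
  'a' (0) + 2 = 2 → 'c'
  'r' (17) + 2 = 19 → 't'
  'i' (8) + 2 = 10 → 'k'
  's' (18) + 2 = 20 → 'u'
  'e' (4) + 2 = 6 → 'g'
Result = "ctkug"


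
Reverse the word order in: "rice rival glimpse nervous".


Original: "rice rival glimpse nervous"
Words (1..n): rice | rival | glimpse | nervous
Reversed (n..1): nervous | glimpse | rival | rice
Result = "nervous glimpse rival rice"


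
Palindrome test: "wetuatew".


Word: "wetuatew"
Reversed: "wetautew"
Forward == Backward? wetuatew != wetautew
Palindrome = No


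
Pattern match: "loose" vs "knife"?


Pattern of "loose": [0, 1, 1, 2, 3]
Pattern of "knife": [0, 1, 2, 3, 4]
Patterns do not match
Same pattern = No


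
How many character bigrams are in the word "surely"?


Word: "surely" (length 6)
Number of 2-grams = length - 2 + 1 = 6 - 2 + 1
= 5


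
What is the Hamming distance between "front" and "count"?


Comparing character by character (same length = 5):
  Pos 0: 'f' vs 'c' !=
  Pos 1: 'r' vs 'o' !=
  Pos 2: 'o' vs 'u' !=
  Pos 3: 'n' vs 'n' =
  Pos 4: 't' vs 't' =
Hamming distance = 3


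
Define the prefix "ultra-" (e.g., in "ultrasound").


Prefix: ultra-
Example: ultrasound (ultra- + sound)
Meaning = beyond


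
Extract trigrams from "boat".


Word: "boat" (length 4)
Number of trigrams = 4 - 3 + 1 = 2
  Position 0: "boa"
  Position 1: "oat"
Trigrams = "boa", "oat"


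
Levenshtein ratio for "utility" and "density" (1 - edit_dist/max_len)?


Word 1: "utility" (length 7)
Word 2: "density" (length 7)
One optimal edit sequence:
  1. substitute 'u' -> 'd'  (+1)
  2. substitute 't' -> 'e'  (+1)
  3. substitute 'i' -> 'n'  (+1)
  4. substitute 'l' -> 's'  (+1)
  5. keep 'i'
  6. keep 't'
  7. keep 'y'
Edit distance = 4
Max length = max(7, 7) = 7
Similarity = 1 - 4/7
= 0.4286


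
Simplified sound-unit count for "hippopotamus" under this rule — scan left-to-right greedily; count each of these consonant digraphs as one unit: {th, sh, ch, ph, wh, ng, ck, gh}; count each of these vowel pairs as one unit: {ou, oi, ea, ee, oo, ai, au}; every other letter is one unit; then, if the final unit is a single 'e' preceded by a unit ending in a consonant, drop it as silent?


Word: "hippopotamus" (12 letters)
Left-to-right scan:
  1. 'h' (letter)
  2. 'i' (letter)
  3. 'p' (letter)
  4. 'p' (letter)
  5. 'o' (letter)
  6. 'p' (letter)
  7. 'o' (letter)
  8. 't' (letter)
  9. 'a' (letter)
  10. 'm' (letter)
  11. 'u' (letter)
  12. 's' (letter)
Units from scan: 12
Sound units = 12 units


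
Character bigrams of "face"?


Word: "face" (length 4)
Number of bigrams = 4 - 2 + 1 = 3
  Position 0: "fa"
  Position 1: "ac"
  Position 2: "ce"
Bigrams = "fa", "ac", "ce"


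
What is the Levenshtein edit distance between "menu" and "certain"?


Word 1: "menu" (length 4)
Word 2: "certain" (length 7)
One optimal edit sequence (insert/delete/substitute each cost 1):
  1. substitute 'm' -> 'c'  (+1)
  2. keep 'e'
  3. insert 'r'  (+1)
  4. insert 't'  (+1)
  5. insert 'a'  (+1)
  6. substitute 'n' -> 'i'  (+1)
  7. substitute 'u' -> 'n'  (+1)
Total edit operations: 6
Edit distance = 6


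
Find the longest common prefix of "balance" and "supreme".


Word 1: "balance"
Word 2: "supreme"
Comparing from start:
  Pos 0: 'b' != 's' (stop)
LCP = "" (length 0)


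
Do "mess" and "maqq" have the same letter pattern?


Pattern of "mess": [0, 1, 2, 2]
Pattern of "maqq": [0, 1, 2, 2]
Patterns match
Same pattern = Yes


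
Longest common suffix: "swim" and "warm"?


Word 1: "swim"
Word 2: "warm"
Comparing from end:
  Pos -1: 'm' == 'm'
  Pos -2: 'i' != 'r' (stop)
LCS = "m" (length 1)


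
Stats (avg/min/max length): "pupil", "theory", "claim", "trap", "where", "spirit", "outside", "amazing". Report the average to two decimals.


Lengths: "pupil"=5, "theory"=6, "claim"=5, "trap"=4, "where"=5, "spirit"=6, "outside"=7, "amazing"=7
Sum = 45, Count = 8
Average = 45/8 = 5.63
= avg=5.63, min=4, max=7


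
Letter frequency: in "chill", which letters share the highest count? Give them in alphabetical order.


Word: "chill"
Letter counts:
  'c': 1
  'h': 1
  'i': 1
  'l': 2
Maximum count = 2
Most frequent = 'l' (2 times each)


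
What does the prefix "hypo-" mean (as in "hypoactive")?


Prefix: hypo-
Example: hypoactive = hypo- + active
Meaning = under / below normal


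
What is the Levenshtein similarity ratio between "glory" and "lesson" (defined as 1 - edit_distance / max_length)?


Word 1: "glory" (length 5)
Word 2: "lesson" (length 6)
One optimal edit sequence:
  1. insert 'l'  (+1)
  2. substitute 'g' -> 'e'  (+1)
  3. substitute 'l' -> 's'  (+1)
  4. substitute 'o' -> 's'  (+1)
  5. substitute 'r' -> 'o'  (+1)
  6. substitute 'y' -> 'n'  (+1)
Edit distance = 6
Max length = max(5, 6) = 6
Similarity = 1 - 6/6
= 0.0000


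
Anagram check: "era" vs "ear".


Word 1: "era" → sorted: aer
Word 2: "ear" → sorted: aer
Same letters? aer == aer
Anagram = Yes


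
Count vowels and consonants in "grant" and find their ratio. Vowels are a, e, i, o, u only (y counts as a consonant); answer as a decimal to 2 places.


Word: "grant"
Vowels (a,e,i,o,u): 1
Consonants: 4
Ratio = 1/4
= 0.25


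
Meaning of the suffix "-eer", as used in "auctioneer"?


Suffix: -eer
Example: auctioneer = auction + -eer
Meaning = one who is concerned with


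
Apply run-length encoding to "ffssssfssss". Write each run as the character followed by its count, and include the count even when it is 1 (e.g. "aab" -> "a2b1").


String: "ffssssfssss"
Scanning for consecutive runs:
  'f' x 2
  's' x 4
  'f' x 1
  's' x 4
RLE = "f2s4f1s4"


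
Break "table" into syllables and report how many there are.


Word: "table"
Syllable breakdown: ta / ble
Counting: 2 parts
= 2 syllables


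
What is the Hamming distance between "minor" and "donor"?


Comparing character by character (same length = 5):
  Pos 0: 'm' vs 'd' !=
  Pos 1: 'i' vs 'o' !=
  Pos 2: 'n' vs 'n' =
  Pos 3: 'o' vs 'o' =
  Pos 4: 'r' vs 'r' =
Hamming distance = 2


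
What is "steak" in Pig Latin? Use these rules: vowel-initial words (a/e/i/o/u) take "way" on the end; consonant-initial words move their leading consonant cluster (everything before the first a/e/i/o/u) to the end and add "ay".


Word: "steak"
Starts with consonant(s) → move to end, add 'ay'
Consonant cluster: "st"
Pig Latin = "eakstay"


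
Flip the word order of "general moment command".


Original: "general moment command"
Words (1..n): general | moment | command
Reversed (n..1): command | moment | general
Result = "command moment general"


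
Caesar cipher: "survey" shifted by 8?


Word: "survey"
Shift: 8
Each letter → (letter + shift) mod 26:
  's' (18) + 8 = 0 → 'a'
  'u' (20) + 8 = 2 → 'c'
  'r' (17) + 8 = 25 → 'z'
  'v' (21) + 8 = 3 → 'd'
  'e' (4) + 8 = 12 → 'm'
  'y' (24) + 8 = 6 → 'g'
Result = "aczdmg"


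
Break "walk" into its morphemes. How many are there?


Word: "walk"
Morphemes: walk
Each morpheme carries meaning
= 1 morpheme


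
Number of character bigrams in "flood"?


Word: "flood" (length 5)
Number of 2-grams = length - 2 + 1 = 5 - 2 + 1
= 4


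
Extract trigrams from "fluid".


Word: "fluid" (length 5)
Number of trigrams = 5 - 3 + 1 = 3
  Position 0: "flu"
  Position 1: "lui"
  Position 2: "uid"
Trigrams = "flu", "lui", "uid"


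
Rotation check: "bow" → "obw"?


Word: "bow", Candidate: "obw"
Method: check if candidate is substring of word+word
"bowbow" contains "obw"? No
Is rotation = No


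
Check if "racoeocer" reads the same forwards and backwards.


Word: "racoeocer"
Reversed: "recoeocar"
Forward == Backward? racoeocer != recoeocar
Palindrome = No


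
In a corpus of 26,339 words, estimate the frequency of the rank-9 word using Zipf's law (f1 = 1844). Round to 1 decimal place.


Zipf's law: f(r) = f(1) / r
f(1) = 1844
f(9) = 1844 / 9
= 204.9 occurrences


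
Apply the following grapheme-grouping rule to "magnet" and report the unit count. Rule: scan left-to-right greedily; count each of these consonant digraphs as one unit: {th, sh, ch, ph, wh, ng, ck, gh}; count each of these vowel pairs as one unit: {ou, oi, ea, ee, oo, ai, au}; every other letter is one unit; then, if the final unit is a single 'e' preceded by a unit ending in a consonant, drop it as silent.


Word: "magnet" (6 letters)
Left-to-right scan:
  1. 'm' (letter)
  2. 'a' (letter)
  3. 'g' (letter)
  4. 'n' (letter)
  5. 'e' (letter)
  6. 't' (letter)
Units from scan: 6
Sound units = 6 units


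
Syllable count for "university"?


Word: "university"
Syllable breakdown: u · ni · ver · si · ty
Counting: 5 parts
= 5 syllables


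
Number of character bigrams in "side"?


Word: "side" (length 4)
Number of 2-grams = length - 2 + 1 = 4 - 2 + 1
= 3


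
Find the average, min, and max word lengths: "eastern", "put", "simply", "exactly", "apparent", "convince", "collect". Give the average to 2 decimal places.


Lengths: "eastern"=7, "put"=3, "simply"=6, "exactly"=7, "apparent"=8, "convince"=8, "collect"=7
Sum = 46, Count = 7
Average = 46/7 = 6.57
= avg=6.57, min=3, max=8


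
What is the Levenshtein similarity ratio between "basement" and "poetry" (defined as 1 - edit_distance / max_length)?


Word 1: "basement" (length 8)
Word 2: "poetry" (length 6)
One optimal edit sequence:
  1. delete 'b'  (+1)
  2. substitute 'a' -> 'p'  (+1)
  3. substitute 's' -> 'o'  (+1)
  4. keep 'e'
  5. delete 'm'  (+1)
  6. substitute 'e' -> 't'  (+1)
  7. substitute 'n' -> 'r'  (+1)
  8. substitute 't' -> 'y'  (+1)
Edit distance = 7
Max length = max(8, 6) = 8
Similarity = 1 - 7/8
= 0.1250


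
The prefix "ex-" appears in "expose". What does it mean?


Prefix: ex-
Example: expose (ex- + pose)
Meaning = out / former


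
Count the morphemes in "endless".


Word: "endless"
Morphemes: end / -less
Each morpheme carries meaning
= 2 morphemes


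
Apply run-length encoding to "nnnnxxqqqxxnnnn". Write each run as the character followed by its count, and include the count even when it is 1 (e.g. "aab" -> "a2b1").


String: "nnnnxxqqqxxnnnn"
Scanning for consecutive runs:
  'n' x 4
  'x' x 2
  'q' x 3
  'x' x 2
  'n' x 4
RLE = "n4x2q3x2n4"


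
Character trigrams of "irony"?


Word: "irony" (length 5)
Number of trigrams = 5 - 3 + 1 = 3
  Position 0: "iro"
  Position 1: "ron"
  Position 2: "ony"
Trigrams = "iro", "ron", "ony"


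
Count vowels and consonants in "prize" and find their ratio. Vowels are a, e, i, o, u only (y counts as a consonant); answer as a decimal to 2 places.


Word: "prize"
Vowels (a,e,i,o,u): 2
Consonants: 3
Ratio = 2/3
= 0.67


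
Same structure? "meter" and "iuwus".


Pattern of "meter": [0, 1, 2, 1, 3]
Pattern of "iuwus": [0, 1, 2, 1, 3]
Patterns match
Same pattern = Yes


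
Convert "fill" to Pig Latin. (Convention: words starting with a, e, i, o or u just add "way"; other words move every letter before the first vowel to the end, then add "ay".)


Word: "fill"
Starts with consonant(s) → move to end, add 'ay'
Consonant cluster: "f"
Pig Latin = "illfay"


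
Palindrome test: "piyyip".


Word: "piyyip"
Reversed: "piyyip"
Forward == Backward? piyyip == piyyip
Palindrome = Yes


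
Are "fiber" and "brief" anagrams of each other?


Word 1: "fiber" → sorted: befir
Word 2: "brief" → sorted: befir
Same letters? befir == befir
Anagram = Yes


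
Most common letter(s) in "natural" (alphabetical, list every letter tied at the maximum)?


Word: "natural"
Letter counts:
  'a': 2
  'l': 1
  'n': 1
  'r': 1
  't': 1
  'u': 1
Maximum count = 2
Most frequent = 'a' (2 times each)


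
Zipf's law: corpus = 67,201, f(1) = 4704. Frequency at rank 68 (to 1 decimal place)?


Zipf's law: f(r) = f(1) / r
f(1) = 4704
f(68) = 4704 / 68
= 69.2 occurrences


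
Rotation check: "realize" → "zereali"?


Word: "realize", Candidate: "zereali"
Method: check if candidate is substring of word+word
"realizerealize" contains "zereali"? Yes
Is rotation = Yes


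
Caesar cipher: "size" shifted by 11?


Word: "size"
Shift: 11
Each letter → (letter + shift) mod 26:
  's' (18) + 11 = 3 → 'd'
  'i' (8) + 11 = 19 → 't'
  'z' (25) + 11 = 10 → 'k'
  'e' (4) + 11 = 15 → 'p'
Result = "dtkp"


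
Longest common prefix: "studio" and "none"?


Word 1: "studio"
Word 2: "none"
Comparing from start:
  Pos 0: 's' != 'n' (stop)
LCP = "" (length 0)


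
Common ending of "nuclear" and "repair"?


Word 1: "nuclear"
Word 2: "repair"
Comparing from end:
  Pos -1: 'r' == 'r'
  Pos -2: 'a' != 'i' (stop)
LCS = "r" (length 1)


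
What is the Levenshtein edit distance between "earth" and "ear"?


Word 1: "earth" (length 5)
Word 2: "ear" (length 3)
One optimal edit sequence (insert/delete/substitute each cost 1):
  1. keep 'e'
  2. keep 'a'
  3. keep 'r'
  4. delete 't'  (+1)
  5. delete 'h'  (+1)
Total edit operations: 2
Edit distance = 2


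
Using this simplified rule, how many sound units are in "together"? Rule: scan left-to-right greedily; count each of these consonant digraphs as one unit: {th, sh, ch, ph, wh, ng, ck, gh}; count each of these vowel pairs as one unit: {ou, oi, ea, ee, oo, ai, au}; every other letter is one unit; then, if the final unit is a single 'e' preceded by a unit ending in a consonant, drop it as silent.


Word: "together" (8 letters)
Left-to-right scan:
  [1] 't' (letter)
  [2] 'o' (letter)
  [3] 'g' (letter)
  [4] 'e' (letter)
  [5] 'th' (digraph)
  [6] 'e' (letter)
  [7] 'r' (letter)
Units from scan: 7
Sound units = 7 units


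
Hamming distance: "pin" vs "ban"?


Comparing character by character (same length = 3):
  Pos 0: 'p' vs 'b' !=
  Pos 1: 'i' vs 'a' !=
  Pos 2: 'n' vs 'n' =
Hamming distance = 2


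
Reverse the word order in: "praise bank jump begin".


Original: "praise bank jump begin"
Words (1..n): praise | bank | jump | begin
Reversed (n..1): begin | jump | bank | praise
Result = "begin jump bank praise"


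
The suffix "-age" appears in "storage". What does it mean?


Suffix: -age
Example: storage = store + -age, with a spelling change
Meaning = result / collection


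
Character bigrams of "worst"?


Word: "worst" (length 5)
Number of bigrams = 5 - 2 + 1 = 4
  Position 0: "wo"
  Position 1: "or"
  Position 2: "rs"
  Position 3: "st"
Bigrams = "wo", "or", "rs", "st"


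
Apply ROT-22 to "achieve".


Word: "achieve"
Shift: 22
Each letter → (letter + shift) mod 26:
  'a' (0) + 22 = 22 → 'w'
  'c' (2) + 22 = 24 → 'y'
  'h' (7) + 22 = 3 → 'd'
  'i' (8) + 22 = 4 → 'e'
  'e' (4) + 22 = 0 → 'a'
  'v' (21) + 22 = 17 → 'r'
  'e' (4) + 22 = 0 → 'a'
Result = "wydeara"


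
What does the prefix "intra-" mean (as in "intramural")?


Prefix: intra-
As in: intramural -> intra- + mural
Meaning = within


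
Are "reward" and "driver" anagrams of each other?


Word 1: "reward" → sorted: aderrw
Word 2: "driver" → sorted: deirrv
Same letters? aderrw != deirrv
Anagram = No


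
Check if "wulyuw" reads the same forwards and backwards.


Word: "wulyuw"
Reversed: "wuyluw"
Forward == Backward? wulyuw != wuyluw
Palindrome = No


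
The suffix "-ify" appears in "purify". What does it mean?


Suffix: -ify
Example: purify = pure + -ify, with a spelling change
Meaning = to make


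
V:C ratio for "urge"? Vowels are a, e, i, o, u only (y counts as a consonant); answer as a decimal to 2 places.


Word: "urge"
Vowels (a,e,i,o,u): 2
Consonants: 2
Ratio = 2/2
= 1.00


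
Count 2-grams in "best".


Word: "best" (length 4)
Number of 2-grams = length - 2 + 1 = 4 - 2 + 1
= 3


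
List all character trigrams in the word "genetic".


Word: "genetic" (length 7)
Number of trigrams = 7 - 3 + 1 = 5
  Position 0: "gen"
  Position 1: "ene"
  Position 2: "net"
  Position 3: "eti"
  Position 4: "tic"
Trigrams = "gen", "ene", "net", "eti", "tic"


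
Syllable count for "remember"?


Word: "remember"
Syllable breakdown: re · mem · ber
Counting: 3 parts
= 3 syllables
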